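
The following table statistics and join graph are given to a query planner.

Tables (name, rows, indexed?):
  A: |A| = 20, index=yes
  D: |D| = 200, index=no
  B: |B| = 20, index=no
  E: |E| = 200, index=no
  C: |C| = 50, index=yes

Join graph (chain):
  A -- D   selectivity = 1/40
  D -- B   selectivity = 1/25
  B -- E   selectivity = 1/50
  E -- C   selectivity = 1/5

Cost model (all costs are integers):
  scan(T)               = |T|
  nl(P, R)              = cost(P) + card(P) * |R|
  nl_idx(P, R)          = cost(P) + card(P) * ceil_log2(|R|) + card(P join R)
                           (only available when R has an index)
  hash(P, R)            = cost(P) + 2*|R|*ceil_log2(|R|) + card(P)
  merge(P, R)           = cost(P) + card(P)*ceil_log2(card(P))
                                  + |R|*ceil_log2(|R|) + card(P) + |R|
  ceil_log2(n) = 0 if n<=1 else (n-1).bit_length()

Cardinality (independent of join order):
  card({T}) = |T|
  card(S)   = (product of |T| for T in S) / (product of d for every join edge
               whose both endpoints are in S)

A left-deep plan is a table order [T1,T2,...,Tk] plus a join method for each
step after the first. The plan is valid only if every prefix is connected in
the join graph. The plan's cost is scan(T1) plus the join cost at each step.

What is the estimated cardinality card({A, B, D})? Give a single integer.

Tables in S: A(20), B(20), D(200)
Edges inside S: A-D(d=40), D-B(d=25)
numerator = 20 * 20 * 200 = 80000
denominator = 40 * 25 = 1000
card(S) = 80000 / 1000 = 80

80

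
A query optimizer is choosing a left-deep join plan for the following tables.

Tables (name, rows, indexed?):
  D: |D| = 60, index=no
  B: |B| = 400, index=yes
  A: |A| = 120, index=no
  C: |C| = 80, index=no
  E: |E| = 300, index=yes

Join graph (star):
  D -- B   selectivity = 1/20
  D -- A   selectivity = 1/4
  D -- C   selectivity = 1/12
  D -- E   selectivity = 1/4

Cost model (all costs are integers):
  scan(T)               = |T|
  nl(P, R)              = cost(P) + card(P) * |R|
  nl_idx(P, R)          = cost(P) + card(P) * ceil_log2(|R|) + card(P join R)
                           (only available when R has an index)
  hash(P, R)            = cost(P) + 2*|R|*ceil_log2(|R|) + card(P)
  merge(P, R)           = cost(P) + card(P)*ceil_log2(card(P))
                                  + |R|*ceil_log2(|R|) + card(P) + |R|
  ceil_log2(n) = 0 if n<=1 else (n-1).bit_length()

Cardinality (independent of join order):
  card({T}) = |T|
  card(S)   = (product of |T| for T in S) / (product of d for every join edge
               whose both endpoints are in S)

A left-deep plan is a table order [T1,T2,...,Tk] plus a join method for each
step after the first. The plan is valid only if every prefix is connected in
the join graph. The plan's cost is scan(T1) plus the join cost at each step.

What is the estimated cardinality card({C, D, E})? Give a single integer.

30000

Tables in S: C(80), D(60), E(300)
Edges inside S: D-C(d=12), D-E(d=4)
numerator = 80 * 60 * 300 = 1440000
denominator = 12 * 4 = 48
card(S) = 1440000 / 48 = 30000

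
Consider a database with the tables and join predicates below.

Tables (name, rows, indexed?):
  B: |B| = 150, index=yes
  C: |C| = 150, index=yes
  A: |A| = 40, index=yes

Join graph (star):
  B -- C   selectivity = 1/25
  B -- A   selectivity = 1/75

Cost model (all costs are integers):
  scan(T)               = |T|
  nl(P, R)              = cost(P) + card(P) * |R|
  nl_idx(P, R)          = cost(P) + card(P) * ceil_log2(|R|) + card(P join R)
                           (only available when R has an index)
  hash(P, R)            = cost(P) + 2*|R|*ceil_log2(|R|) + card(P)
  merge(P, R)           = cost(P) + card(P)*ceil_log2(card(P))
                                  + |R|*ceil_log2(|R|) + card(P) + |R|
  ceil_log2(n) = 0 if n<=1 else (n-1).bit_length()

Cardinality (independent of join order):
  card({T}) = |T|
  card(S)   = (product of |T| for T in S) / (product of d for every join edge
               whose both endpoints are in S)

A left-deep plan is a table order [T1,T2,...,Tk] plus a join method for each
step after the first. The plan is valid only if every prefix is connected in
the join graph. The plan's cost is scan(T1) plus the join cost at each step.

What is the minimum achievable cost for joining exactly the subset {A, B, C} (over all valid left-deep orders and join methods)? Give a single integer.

Selinger DP over subsets of {A,B,C}:
  {B}: scan cost=150, card=150
  {C}: scan cost=150, card=150
  {A}: scan cost=40, card=40
  {BC}: card=900; try (C,nl_idx)→2250, (B,nl_idx)→2250, (C,hash)→2700, (B,hash)→2700, (C,merge)→2850, (B,merge)→2850 …(+2); best=2250 via (C,nl_idx)
  {AB}: card=80; try (B,nl_idx)→440, (A,hash)→780, (A,nl_idx)→1130, (B,merge)→1670, (A,merge)→1780, (B,hash)→2480 …(+2); best=440 via (B,nl_idx)
  {ABC}: card=480; try (C,nl_idx)→1560, (C,merge)→2430, (C,hash)→2920, (A,hash)→3630, (A,nl_idx)→8130, (A,merge)→12430 …(+2); best=1560 via (C,nl_idx)

1560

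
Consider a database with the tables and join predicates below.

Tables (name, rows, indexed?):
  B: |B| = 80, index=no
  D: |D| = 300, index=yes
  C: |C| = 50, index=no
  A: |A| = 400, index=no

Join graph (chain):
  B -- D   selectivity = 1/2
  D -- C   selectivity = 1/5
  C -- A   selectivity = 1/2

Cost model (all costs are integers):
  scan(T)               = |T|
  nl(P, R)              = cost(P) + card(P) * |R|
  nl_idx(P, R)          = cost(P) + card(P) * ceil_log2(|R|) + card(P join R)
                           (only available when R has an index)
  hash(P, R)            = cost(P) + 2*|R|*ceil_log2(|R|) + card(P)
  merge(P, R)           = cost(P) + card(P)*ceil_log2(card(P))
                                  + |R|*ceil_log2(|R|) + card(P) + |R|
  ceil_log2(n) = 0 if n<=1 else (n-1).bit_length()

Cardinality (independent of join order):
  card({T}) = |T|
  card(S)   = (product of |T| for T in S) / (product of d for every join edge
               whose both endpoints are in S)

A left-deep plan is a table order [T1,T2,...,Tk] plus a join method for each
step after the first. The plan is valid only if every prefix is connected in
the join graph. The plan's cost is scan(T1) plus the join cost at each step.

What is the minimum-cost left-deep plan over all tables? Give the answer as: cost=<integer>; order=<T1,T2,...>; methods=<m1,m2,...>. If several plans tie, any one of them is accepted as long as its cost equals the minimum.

Selinger DP (subsets sized 1..n):
  {B}: scan cost=80, card=80
  {D}: scan cost=300, card=300
  {C}: scan cost=50, card=50
  {A}: scan cost=400, card=400
  {BD}: card=12000; try (B,hash)→1720, (D,merge)→3720, (B,merge)→3940, (D,hash)→5560, (D,nl_idx)→12800, (D,nl)→24080 …(+1); best=1720 via (B,hash)
  {CD}: card=3000; try (C,hash)→1200, (D,merge)→3400, (D,nl_idx)→3500, (C,merge)→3650, (D,hash)→5500, (D,nl)→15050 …(+1); best=1200 via (C,hash)
  {AC}: card=10000; try (C,hash)→1400, (A,merge)→4400, (C,merge)→4750, (A,hash)→7300, (A,nl)→20050, (C,nl)→20400; best=1400 via (C,hash)
  {BCD}: card=120000; try (B,hash)→5320, (C,hash)→14320, (B,merge)→40840, (C,merge)→182070, (B,nl)→241200, (C,nl)→601720; best=5320 via (B,hash)
  {ACD}: card=600000; try (A,hash)→11400, (D,hash)→16800, (A,merge)→44200, (D,merge)→154400, (D,nl_idx)→691400, (A,nl)→1201200 …(+1); best=11400 via (A,hash)
  {ABCD}: card=24000000; try (A,hash)→132520, (B,hash)→612520, (A,merge)→2169320, (B,merge)→12612040, (A,nl)→48005320, (B,nl)→48011400; best=132520 via (A,hash)

cost=132520; order=D,C,B,A; methods=hash,hash,hash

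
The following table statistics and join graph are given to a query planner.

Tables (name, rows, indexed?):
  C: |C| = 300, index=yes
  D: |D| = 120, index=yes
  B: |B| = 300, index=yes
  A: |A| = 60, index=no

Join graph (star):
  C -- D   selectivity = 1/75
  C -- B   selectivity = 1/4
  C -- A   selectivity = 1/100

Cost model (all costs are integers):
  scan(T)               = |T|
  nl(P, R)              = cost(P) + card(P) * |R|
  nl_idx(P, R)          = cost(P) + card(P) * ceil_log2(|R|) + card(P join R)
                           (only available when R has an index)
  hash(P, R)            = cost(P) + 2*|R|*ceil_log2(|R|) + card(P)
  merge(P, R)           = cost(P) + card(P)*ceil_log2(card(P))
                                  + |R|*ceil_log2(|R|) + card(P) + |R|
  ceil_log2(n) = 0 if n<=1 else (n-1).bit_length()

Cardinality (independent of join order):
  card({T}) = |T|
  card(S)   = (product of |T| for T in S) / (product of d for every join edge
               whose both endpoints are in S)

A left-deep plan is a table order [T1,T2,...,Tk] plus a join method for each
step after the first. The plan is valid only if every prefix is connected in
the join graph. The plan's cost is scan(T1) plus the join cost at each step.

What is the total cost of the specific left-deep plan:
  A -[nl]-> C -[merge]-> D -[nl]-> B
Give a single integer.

107040

step 1: scan A: cost=60, card=60
step 2: join C via nl
    card(P join C) = 60*300/(100) = 180
    cost = 60 + 60*300 = 18060
step 3: join D via merge
    card(P join D) = 180*120/(75) = 288
    cost = 18060 + 180*8 + 120*7 + 180 + 120 = 20640
step 4: join B via nl
    card(P join B) = 288*300/(4) = 21600
    cost = 20640 + 288*300 = 107040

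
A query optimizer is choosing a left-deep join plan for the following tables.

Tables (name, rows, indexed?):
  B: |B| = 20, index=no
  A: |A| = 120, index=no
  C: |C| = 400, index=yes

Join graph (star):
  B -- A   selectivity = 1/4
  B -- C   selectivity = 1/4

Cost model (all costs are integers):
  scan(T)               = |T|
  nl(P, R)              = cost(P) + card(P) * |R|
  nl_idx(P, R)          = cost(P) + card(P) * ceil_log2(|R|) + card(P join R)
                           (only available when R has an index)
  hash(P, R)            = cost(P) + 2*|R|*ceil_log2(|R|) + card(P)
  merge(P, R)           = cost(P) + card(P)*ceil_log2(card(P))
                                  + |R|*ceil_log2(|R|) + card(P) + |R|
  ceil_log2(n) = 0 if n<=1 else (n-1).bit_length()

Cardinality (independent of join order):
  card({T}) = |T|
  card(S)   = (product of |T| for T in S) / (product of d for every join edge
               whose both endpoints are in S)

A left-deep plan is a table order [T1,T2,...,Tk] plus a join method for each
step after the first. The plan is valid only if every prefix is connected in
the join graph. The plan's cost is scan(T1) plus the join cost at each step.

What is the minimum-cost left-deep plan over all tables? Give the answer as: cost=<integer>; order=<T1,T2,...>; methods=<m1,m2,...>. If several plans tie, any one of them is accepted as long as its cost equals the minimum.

Selinger DP (subsets sized 1..n):
  {B}: scan cost=20, card=20
  {A}: scan cost=120, card=120
  {C}: scan cost=400, card=400
  {AB}: card=600; try (B,hash)→440, (A,merge)→1100, (B,merge)→1200, (A,hash)→1720, (A,nl)→2420, (B,nl)→2520; best=440 via (B,hash)
  {BC}: card=2000; try (B,hash)→1000, (C,nl_idx)→2200, (C,merge)→4140, (B,merge)→4520, (C,hash)→7240, (C,nl)→8020 …(+1); best=1000 via (B,hash)
  {ABC}: card=60000; try (A,hash)→4680, (C,hash)→8240, (C,merge)→11040, (A,merge)→25960, (C,nl_idx)→65840, (C,nl)→240440 …(+1); best=4680 via (A,hash)

cost=4680; order=C,B,A; methods=hash,hash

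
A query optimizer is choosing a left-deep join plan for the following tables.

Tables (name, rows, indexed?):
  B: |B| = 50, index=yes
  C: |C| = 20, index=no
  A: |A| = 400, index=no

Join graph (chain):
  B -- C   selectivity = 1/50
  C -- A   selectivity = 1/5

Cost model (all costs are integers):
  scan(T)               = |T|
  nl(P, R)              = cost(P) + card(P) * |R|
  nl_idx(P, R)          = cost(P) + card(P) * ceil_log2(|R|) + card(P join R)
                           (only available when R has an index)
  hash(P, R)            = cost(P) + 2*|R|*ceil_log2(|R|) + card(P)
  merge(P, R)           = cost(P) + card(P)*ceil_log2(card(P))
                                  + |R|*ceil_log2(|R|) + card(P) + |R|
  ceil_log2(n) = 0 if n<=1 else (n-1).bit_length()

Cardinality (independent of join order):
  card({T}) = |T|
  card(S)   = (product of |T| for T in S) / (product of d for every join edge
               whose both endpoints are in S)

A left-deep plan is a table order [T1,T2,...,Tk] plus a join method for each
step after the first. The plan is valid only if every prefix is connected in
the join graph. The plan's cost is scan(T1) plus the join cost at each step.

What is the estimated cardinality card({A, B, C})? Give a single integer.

1600

Tables in S: A(400), B(50), C(20)
Edges inside S: B-C(d=50), C-A(d=5)
numerator = 400 * 50 * 20 = 400000
denominator = 50 * 5 = 250
card(S) = 400000 / 250 = 1600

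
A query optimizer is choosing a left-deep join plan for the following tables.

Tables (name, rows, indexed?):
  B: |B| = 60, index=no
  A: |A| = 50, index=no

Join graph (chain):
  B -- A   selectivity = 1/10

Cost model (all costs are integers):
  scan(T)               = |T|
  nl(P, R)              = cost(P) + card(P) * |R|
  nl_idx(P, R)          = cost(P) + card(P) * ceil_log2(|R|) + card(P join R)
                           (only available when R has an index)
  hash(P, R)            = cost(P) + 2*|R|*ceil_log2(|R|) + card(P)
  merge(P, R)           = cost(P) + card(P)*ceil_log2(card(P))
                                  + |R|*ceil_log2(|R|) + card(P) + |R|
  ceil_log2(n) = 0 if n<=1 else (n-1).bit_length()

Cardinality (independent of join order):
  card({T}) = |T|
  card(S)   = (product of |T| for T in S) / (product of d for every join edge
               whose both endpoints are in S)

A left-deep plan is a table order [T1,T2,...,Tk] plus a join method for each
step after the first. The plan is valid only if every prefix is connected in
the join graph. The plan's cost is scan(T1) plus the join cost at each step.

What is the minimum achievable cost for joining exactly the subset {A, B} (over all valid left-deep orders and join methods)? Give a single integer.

Selinger DP over subsets of {A,B}:
  {B}: scan cost=60, card=60
  {A}: scan cost=50, card=50
  {AB}: card=300; try (A,hash)→720, (B,hash)→820, (B,merge)→820, (A,merge)→830, (B,nl)→3050, (A,nl)→3060; best=720 via (A,hash)

720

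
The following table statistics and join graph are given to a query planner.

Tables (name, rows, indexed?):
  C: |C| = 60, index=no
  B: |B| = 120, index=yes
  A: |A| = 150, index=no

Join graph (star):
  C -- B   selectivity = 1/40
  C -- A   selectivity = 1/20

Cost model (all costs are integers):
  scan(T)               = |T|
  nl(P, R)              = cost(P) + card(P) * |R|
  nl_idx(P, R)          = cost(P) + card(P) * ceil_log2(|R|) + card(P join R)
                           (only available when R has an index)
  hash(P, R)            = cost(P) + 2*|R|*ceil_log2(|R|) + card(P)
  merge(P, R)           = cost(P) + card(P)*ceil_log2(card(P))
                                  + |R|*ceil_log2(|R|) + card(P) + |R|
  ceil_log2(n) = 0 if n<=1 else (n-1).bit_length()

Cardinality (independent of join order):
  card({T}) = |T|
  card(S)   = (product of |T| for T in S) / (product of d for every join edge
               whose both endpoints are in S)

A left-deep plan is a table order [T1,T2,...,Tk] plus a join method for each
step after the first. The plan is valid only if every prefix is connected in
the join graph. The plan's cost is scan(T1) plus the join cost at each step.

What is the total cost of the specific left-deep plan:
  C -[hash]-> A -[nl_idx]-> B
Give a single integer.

step 1: scan C: cost=60, card=60
step 2: join A via hash
    card(P join A) = 60*150/(20) = 450
    cost = 60 + 2*150*8 + 60 = 2520
step 3: join B via nl_idx
    card(P join B) = 450*120/(40) = 1350
    cost = 2520 + 450*7 + 1350 = 7020

7020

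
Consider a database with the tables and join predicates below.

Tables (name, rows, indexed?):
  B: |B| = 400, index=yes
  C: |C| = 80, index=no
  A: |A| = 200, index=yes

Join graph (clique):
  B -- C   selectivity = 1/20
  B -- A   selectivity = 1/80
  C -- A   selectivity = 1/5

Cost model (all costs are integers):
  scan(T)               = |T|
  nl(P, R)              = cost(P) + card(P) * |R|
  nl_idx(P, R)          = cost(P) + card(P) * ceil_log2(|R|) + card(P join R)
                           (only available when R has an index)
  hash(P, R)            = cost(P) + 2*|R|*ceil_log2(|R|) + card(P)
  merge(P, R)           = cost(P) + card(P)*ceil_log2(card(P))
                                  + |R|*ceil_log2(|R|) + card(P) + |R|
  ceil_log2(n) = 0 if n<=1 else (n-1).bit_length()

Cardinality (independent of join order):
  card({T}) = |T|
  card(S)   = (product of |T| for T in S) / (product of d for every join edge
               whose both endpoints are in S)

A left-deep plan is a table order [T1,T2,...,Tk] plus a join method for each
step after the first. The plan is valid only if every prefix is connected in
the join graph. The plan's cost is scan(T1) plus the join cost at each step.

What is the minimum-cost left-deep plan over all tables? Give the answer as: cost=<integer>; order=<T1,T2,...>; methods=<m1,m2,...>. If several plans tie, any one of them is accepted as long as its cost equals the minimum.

Selinger DP (subsets sized 1..n):
  {B}: scan cost=400, card=400
  {C}: scan cost=80, card=80
  {A}: scan cost=200, card=200
  {BC}: card=1600; try (C,hash)→1920, (B,nl_idx)→2400, (B,merge)→4720, (C,merge)→5040, (B,hash)→7360, (B,nl)→32080 …(+1); best=1920 via (C,hash)
  {AB}: card=1000; try (B,nl_idx)→3000, (A,hash)→4000, (A,nl_idx)→4600, (B,merge)→6000, (A,merge)→6200, (B,hash)→7600 …(+2); best=3000 via (B,nl_idx)
  {AC}: card=3200; try (C,hash)→1520, (A,merge)→2520, (C,merge)→2640, (A,hash)→3360, (A,nl_idx)→3920, (A,nl)→16080 …(+1); best=1520 via (C,hash)
  {ABC}: card=800; try (C,hash)→5120, (A,hash)→6720, (B,hash)→11920, (C,merge)→14640, (A,nl_idx)→15520, (A,merge)→22920 …(+5); best=5120 via (C,hash)

cost=5120; order=A,B,C; methods=nl_idx,hash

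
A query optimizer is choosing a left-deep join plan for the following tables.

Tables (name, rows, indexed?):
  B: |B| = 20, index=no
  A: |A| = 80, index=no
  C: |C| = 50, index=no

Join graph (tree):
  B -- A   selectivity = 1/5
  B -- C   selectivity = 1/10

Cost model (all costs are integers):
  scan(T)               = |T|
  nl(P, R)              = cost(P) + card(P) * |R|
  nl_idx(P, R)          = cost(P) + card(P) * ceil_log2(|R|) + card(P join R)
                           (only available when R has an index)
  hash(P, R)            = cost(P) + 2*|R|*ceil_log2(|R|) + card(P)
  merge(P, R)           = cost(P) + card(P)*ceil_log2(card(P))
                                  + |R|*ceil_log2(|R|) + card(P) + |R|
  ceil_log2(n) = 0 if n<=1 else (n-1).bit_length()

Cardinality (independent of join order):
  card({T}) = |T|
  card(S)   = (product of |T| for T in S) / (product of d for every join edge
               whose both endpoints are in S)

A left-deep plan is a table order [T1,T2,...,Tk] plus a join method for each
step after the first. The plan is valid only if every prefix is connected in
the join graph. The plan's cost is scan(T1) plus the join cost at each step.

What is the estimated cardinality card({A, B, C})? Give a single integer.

1600

Tables in S: A(80), B(20), C(50)
Edges inside S: B-A(d=5), B-C(d=10)
numerator = 80 * 20 * 50 = 80000
denominator = 5 * 10 = 50
card(S) = 80000 / 50 = 1600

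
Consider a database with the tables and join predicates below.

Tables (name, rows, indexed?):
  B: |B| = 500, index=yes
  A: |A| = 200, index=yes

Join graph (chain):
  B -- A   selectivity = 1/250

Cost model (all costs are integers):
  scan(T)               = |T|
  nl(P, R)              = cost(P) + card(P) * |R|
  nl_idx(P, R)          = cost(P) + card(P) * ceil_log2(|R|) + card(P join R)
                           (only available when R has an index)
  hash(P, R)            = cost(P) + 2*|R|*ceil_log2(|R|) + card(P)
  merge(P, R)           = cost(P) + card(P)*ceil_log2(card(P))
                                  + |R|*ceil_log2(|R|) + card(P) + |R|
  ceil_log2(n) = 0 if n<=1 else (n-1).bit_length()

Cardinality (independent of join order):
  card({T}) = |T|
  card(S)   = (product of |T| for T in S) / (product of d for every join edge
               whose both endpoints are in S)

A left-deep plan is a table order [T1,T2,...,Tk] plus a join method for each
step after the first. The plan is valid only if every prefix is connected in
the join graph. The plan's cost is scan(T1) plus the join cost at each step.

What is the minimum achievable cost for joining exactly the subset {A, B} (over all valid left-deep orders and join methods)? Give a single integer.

2400

Selinger DP over subsets of {A,B}:
  {B}: scan cost=500, card=500
  {A}: scan cost=200, card=200
  {AB}: card=400; try (B,nl_idx)→2400, (A,hash)→4200, (A,nl_idx)→4900, (B,merge)→7000, (A,merge)→7300, (B,hash)→9400 …(+2); best=2400 via (B,nl_idx)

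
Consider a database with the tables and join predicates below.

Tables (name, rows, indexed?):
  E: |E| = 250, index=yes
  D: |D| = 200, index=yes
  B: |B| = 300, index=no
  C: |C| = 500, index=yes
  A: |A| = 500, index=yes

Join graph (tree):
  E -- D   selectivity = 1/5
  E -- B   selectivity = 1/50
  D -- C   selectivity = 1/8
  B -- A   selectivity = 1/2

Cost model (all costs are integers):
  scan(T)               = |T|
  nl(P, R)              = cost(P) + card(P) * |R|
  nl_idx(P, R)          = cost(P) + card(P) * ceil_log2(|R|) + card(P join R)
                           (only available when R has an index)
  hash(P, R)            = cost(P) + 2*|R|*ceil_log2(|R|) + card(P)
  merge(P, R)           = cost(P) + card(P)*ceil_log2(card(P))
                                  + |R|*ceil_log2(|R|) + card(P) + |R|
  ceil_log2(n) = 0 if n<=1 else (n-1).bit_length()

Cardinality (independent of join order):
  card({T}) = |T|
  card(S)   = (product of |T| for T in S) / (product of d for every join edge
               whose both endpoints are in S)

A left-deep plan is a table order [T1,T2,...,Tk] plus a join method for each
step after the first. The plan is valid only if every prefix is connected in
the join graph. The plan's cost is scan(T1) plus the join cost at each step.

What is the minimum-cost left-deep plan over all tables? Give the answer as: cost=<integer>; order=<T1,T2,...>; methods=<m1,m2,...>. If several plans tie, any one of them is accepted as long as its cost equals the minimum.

cost=3836900; order=B,E,D,C,A; methods=nl_idx,hash,hash,hash

Selinger DP (subsets sized 1..n):
  {E}: scan cost=250, card=250
  {D}: scan cost=200, card=200
  {B}: scan cost=300, card=300
  {C}: scan cost=500, card=500
  {A}: scan cost=500, card=500
  {DE}: card=10000; try (D,hash)→3700, (E,merge)→4250, (D,merge)→4300, (E,hash)→4400, (E,nl_idx)→11800, (D,nl_idx)→12250 …(+2); best=3700 via (D,hash)
  {BE}: card=1500; try (E,nl_idx)→4200, (E,hash)→4600, (B,merge)→5500, (E,merge)→5550, (B,hash)→5900, (B,nl)→75250 …(+1); best=4200 via (E,nl_idx)
  {CD}: card=12500; try (D,hash)→4200, (C,merge)→7000, (D,merge)→7300, (C,hash)→9400, (C,nl_idx)→14500, (D,nl_idx)→17000 …(+2); best=4200 via (D,hash)
  {AB}: card=75000; try (B,hash)→6400, (A,merge)→8300, (B,merge)→8500, (A,hash)→9600, (A,nl_idx)→78000, (A,nl)→150300 …(+1); best=6400 via (B,hash)
  {BDE}: card=60000; try (D,hash)→8900, (B,hash)→19100, (D,merge)→24000, (D,nl_idx)→76200, (B,merge)→156700, (D,nl)→304200 …(+1); best=8900 via (D,hash)
  {CDE}: card=625000; try (E,hash)→20700, (C,hash)→22700, (C,merge)→158700, (E,merge)→193950, (C,nl_idx)→718700, (E,nl_idx)→729200 …(+2); best=20700 via (E,hash)
  {ABE}: card=375000; try (A,hash)→14700, (A,merge)→27200, (E,hash)→85400, (A,nl_idx)→392700, (A,nl)→754200, (E,nl_idx)→981400 …(+2); best=14700 via (A,hash)
  {BCDE}: card=3750000; try (C,hash)→77900, (B,hash)→651100, (C,merge)→1033900, (C,nl_idx)→4298900, (B,merge)→13148700, (C,nl)→30008900 …(+1); best=77900 via (C,hash)
  {ABDE}: card=15000000; try (A,hash)→77900, (D,hash)→392900, (A,merge)→1033900, (D,merge)→7516500, (A,nl_idx)→15548900, (D,nl_idx)→18014700 …(+2); best=77900 via (A,hash)
  {ABCDE}: card=937500000; try (A,hash)→3836900, (C,hash)→15086900, (A,merge)→86332900, (C,merge)→375082900, (A,nl_idx)→971327900, (C,nl_idx)→1072577900 …(+2); best=3836900 via (A,hash)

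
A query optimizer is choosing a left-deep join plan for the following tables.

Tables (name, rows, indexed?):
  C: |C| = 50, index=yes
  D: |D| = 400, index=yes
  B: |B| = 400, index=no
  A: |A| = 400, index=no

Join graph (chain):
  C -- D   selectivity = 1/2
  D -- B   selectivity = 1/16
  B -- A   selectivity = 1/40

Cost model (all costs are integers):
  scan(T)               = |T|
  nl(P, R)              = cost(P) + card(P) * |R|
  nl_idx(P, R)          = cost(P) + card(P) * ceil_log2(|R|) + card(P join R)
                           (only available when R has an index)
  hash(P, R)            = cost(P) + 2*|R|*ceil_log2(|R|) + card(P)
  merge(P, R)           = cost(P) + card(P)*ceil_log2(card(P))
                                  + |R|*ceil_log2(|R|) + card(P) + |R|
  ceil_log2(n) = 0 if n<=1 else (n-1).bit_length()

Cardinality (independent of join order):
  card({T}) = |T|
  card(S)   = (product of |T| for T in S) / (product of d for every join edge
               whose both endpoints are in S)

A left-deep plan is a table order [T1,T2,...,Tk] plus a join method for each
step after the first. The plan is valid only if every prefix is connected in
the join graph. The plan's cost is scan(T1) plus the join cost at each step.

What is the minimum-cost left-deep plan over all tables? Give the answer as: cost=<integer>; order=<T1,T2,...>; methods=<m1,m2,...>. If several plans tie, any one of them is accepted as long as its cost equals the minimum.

Selinger DP (subsets sized 1..n):
  {C}: scan cost=50, card=50
  {D}: scan cost=400, card=400
  {B}: scan cost=400, card=400
  {A}: scan cost=400, card=400
  {CD}: card=10000; try (C,hash)→1400, (D,merge)→4400, (C,merge)→4750, (D,hash)→7300, (D,nl_idx)→10500, (C,nl_idx)→12800 …(+2); best=1400 via (C,hash)
  {BD}: card=10000; try (D,hash)→8000, (B,hash)→8000, (D,merge)→8400, (B,merge)→8400, (D,nl_idx)→14000, (D,nl)→160400 …(+1); best=8000 via (D,hash)
  {AB}: card=4000; try (B,hash)→8000, (A,hash)→8000, (B,merge)→8400, (A,merge)→8400, (B,nl)→160400, (A,nl)→160400; best=8000 via (B,hash)
  {BCD}: card=250000; try (C,hash)→18600, (B,hash)→18600, (B,merge)→155400, (C,merge)→158350, (C,nl_idx)→318000, (C,nl)→508000 …(+1); best=18600 via (C,hash)
  {ABD}: card=100000; try (D,hash)→19200, (A,hash)→25200, (D,merge)→64000, (D,nl_idx)→144000, (A,merge)→162000, (D,nl)→1608000 …(+1); best=19200 via (D,hash)
  {ABCD}: card=2500000; try (C,hash)→119800, (A,hash)→275800, (C,merge)→1819550, (C,nl_idx)→3119200, (A,merge)→4772600, (C,nl)→5019200 …(+1); best=119800 via (C,hash)

cost=119800; order=A,B,D,C; methods=hash,hash,hash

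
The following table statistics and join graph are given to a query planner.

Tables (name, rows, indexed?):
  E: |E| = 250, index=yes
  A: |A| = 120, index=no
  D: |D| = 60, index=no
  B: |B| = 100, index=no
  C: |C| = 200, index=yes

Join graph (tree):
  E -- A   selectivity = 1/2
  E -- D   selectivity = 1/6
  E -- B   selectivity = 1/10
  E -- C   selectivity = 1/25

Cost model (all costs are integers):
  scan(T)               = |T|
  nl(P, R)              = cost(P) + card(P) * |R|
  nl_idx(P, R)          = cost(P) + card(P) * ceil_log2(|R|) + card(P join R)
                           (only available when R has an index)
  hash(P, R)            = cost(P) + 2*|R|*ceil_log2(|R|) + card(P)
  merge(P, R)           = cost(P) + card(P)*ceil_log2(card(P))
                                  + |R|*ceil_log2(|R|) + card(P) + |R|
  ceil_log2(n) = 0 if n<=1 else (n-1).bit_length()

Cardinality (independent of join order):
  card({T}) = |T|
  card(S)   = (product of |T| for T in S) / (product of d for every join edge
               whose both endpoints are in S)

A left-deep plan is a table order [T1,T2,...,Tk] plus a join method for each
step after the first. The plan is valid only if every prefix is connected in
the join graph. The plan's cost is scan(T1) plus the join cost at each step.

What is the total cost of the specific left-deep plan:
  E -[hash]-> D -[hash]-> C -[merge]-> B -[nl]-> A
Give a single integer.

step 1: scan E: cost=250, card=250
step 2: join D via hash
    card(P join D) = 250*60/(6) = 2500
    cost = 250 + 2*60*6 + 250 = 1220
step 3: join C via hash
    card(P join C) = 2500*200/(25) = 20000
    cost = 1220 + 2*200*8 + 2500 = 6920
step 4: join B via merge
    card(P join B) = 20000*100/(10) = 200000
    cost = 6920 + 20000*15 + 100*7 + 20000 + 100 = 327720
step 5: join A via nl
    card(P join A) = 200000*120/(2) = 12000000
    cost = 327720 + 200000*120 = 24327720

24327720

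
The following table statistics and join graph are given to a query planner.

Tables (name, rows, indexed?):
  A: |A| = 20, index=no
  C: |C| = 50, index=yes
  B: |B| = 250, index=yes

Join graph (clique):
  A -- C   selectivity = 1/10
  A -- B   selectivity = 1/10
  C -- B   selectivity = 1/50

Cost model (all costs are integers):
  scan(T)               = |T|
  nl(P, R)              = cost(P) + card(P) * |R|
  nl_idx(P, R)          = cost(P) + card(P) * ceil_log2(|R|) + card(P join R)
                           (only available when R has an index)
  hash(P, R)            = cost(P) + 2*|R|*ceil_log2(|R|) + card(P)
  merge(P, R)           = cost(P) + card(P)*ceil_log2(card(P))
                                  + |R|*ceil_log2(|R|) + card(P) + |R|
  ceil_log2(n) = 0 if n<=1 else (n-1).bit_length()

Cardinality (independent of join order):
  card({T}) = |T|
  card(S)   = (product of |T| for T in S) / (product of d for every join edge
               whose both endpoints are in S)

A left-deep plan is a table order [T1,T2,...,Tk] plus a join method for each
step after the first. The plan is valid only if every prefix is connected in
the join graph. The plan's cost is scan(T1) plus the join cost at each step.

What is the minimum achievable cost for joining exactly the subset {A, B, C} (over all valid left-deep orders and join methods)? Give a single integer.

Selinger DP over subsets of {A,B,C}:
  {A}: scan cost=20, card=20
  {C}: scan cost=50, card=50
  {B}: scan cost=250, card=250
  {AC}: card=100; try (C,nl_idx)→240, (A,hash)→300, (C,merge)→490, (A,merge)→520, (C,hash)→640, (C,nl)→1020 …(+1); best=240 via (C,nl_idx)
  {AB}: card=500; try (B,nl_idx)→680, (A,hash)→700, (B,merge)→2390, (A,merge)→2620, (B,hash)→4040, (B,nl)→5020 …(+1); best=680 via (B,nl_idx)
  {BC}: card=250; try (B,nl_idx)→700, (C,hash)→1100, (C,nl_idx)→2000, (B,merge)→2650, (C,merge)→2850, (B,hash)→4100 …(+2); best=700 via (B,nl_idx)
  {ABC}: card=50; try (B,nl_idx)→1090, (A,hash)→1150, (C,hash)→1780, (A,merge)→3070, (B,merge)→3290, (C,nl_idx)→3730 …(+5); best=1090 via (B,nl_idx)

1090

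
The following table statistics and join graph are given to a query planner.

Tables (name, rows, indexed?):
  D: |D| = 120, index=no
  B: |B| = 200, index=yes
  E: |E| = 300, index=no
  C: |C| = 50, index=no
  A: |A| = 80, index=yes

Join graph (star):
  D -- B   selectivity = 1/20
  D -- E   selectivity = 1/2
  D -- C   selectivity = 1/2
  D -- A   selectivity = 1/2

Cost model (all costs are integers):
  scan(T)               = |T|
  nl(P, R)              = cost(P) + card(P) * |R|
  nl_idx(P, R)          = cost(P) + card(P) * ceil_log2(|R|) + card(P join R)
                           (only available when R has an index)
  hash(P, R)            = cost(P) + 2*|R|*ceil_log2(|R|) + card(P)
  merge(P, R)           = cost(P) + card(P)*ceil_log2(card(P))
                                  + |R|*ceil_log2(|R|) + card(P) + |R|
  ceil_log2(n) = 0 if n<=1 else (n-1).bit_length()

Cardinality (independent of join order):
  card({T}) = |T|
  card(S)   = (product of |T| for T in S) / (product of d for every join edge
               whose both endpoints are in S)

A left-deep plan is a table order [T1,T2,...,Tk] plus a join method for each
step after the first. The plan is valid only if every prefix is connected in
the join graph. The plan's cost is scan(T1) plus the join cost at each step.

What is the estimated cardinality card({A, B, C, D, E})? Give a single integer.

180000000

Tables in S: A(80), B(200), C(50), D(120), E(300)
Edges inside S: D-B(d=20), D-E(d=2), D-C(d=2), D-A(d=2)
numerator = 80 * 200 * 50 * 120 * 300 = 28800000000
denominator = 20 * 2 * 2 * 2 = 160
card(S) = 28800000000 / 160 = 180000000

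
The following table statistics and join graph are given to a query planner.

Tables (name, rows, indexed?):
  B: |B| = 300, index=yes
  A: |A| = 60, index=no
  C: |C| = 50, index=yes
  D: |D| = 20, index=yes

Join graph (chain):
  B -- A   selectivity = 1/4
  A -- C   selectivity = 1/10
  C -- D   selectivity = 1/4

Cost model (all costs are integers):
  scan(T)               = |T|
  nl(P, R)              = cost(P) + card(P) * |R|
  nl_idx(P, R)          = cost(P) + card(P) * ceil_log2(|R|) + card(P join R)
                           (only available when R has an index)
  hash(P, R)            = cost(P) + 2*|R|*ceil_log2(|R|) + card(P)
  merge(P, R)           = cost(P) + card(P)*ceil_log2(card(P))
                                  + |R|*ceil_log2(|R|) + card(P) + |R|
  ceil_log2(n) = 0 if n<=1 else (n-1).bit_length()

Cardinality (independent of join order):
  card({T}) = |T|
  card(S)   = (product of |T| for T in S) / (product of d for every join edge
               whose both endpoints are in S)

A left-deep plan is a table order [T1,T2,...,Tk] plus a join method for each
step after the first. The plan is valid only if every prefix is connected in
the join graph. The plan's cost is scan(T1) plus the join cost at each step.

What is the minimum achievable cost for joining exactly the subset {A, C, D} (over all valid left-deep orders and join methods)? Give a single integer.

Selinger DP over subsets of {A,C,D}:
  {A}: scan cost=60, card=60
  {C}: scan cost=50, card=50
  {D}: scan cost=20, card=20
  {AC}: card=300; try (C,hash)→720, (C,nl_idx)→720, (A,hash)→820, (A,merge)→820, (C,merge)→830, (A,nl)→3050 …(+1); best=720 via (C,hash)
  {CD}: card=250; try (D,hash)→300, (C,nl_idx)→390, (C,merge)→490, (D,merge)→520, (D,nl_idx)→550, (C,hash)→640 …(+2); best=300 via (D,hash)
  {ACD}: card=1500; try (D,hash)→1220, (A,hash)→1270, (A,merge)→2970, (D,nl_idx)→3720, (D,merge)→3840, (D,nl)→6720 …(+1); best=1220 via (D,hash)

1220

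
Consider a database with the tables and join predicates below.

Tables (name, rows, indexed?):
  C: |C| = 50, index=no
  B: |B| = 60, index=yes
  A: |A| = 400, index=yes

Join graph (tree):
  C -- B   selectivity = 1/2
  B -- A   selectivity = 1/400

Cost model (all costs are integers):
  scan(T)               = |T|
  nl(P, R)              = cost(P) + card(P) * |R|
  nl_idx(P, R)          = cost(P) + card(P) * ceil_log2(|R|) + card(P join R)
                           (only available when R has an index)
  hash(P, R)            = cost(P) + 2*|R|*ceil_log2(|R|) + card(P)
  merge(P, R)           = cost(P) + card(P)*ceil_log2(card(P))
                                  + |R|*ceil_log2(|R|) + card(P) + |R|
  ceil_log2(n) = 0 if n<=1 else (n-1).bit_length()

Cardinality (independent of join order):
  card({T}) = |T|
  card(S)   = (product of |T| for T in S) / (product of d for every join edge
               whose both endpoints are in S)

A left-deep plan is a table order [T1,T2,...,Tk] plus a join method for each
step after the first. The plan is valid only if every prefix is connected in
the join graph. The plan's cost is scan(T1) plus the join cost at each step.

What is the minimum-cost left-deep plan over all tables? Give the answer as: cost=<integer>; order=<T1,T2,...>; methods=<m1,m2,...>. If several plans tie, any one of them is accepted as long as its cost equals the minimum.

cost=1320; order=B,A,C; methods=nl_idx,hash

Selinger DP (subsets sized 1..n):
  {C}: scan cost=50, card=50
  {B}: scan cost=60, card=60
  {A}: scan cost=400, card=400
  {BC}: card=1500; try (C,hash)→720, (B,hash)→820, (B,merge)→820, (C,merge)→830, (B,nl_idx)→1850, (B,nl)→3050 …(+1); best=720 via (C,hash)
  {AB}: card=60; try (A,nl_idx)→660, (B,hash)→1520, (B,nl_idx)→2860, (A,merge)→4480, (B,merge)→4820, (A,hash)→7320 …(+2); best=660 via (A,nl_idx)
  {ABC}: card=1500; try (C,hash)→1320, (C,merge)→1430, (C,nl)→3660, (A,hash)→9420, (A,nl_idx)→15720, (A,merge)→22720 …(+1); best=1320 via (C,hash)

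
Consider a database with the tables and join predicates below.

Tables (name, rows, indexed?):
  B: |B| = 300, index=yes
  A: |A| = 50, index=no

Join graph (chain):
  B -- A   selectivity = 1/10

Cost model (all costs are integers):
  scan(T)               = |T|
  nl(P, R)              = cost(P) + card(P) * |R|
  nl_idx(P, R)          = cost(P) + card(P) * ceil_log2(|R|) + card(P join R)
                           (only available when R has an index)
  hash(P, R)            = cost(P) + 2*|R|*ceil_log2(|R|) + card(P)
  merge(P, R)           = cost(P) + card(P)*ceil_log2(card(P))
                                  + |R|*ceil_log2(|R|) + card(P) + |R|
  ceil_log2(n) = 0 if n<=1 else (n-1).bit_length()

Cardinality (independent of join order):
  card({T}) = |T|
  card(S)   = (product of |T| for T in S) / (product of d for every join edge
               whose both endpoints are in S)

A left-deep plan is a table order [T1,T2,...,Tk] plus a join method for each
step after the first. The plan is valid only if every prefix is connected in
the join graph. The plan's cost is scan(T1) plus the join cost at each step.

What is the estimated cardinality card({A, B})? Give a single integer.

1500

Tables in S: A(50), B(300)
Edges inside S: B-A(d=10)
numerator = 50 * 300 = 15000
denominator = 10 = 10
card(S) = 15000 / 10 = 1500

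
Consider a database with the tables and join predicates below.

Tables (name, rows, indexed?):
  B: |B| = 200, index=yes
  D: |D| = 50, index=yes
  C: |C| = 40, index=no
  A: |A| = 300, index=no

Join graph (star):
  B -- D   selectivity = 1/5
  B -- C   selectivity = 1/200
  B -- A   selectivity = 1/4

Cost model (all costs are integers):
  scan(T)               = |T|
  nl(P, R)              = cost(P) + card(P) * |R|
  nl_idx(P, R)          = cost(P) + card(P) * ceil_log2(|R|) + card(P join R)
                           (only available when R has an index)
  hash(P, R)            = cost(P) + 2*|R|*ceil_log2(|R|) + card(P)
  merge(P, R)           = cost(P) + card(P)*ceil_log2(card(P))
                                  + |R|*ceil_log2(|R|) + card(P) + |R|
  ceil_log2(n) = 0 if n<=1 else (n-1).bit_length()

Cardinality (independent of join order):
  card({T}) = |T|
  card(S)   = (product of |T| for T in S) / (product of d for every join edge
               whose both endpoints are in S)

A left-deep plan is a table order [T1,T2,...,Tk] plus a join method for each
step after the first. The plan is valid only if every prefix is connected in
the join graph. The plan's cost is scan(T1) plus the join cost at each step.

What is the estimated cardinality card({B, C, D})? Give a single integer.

400

Tables in S: B(200), C(40), D(50)
Edges inside S: B-D(d=5), B-C(d=200)
numerator = 200 * 40 * 50 = 400000
denominator = 5 * 200 = 1000
card(S) = 400000 / 1000 = 400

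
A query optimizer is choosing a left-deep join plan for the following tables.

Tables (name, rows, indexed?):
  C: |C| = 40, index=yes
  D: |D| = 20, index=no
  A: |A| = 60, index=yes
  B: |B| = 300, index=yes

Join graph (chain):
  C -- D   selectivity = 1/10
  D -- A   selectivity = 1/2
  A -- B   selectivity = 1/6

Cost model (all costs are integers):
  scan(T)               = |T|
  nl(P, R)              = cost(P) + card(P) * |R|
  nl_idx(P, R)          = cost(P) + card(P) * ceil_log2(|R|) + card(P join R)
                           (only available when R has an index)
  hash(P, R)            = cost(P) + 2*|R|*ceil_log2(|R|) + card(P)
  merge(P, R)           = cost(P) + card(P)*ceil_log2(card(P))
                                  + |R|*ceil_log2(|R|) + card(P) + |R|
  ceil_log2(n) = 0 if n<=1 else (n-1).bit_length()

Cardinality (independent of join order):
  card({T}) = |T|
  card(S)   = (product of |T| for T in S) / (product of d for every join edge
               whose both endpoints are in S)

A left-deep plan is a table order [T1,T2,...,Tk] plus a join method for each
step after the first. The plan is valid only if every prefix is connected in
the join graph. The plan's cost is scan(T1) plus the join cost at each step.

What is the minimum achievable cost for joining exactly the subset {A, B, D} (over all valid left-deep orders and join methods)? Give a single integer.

Selinger DP over subsets of {A,B,D}:
  {D}: scan cost=20, card=20
  {A}: scan cost=60, card=60
  {B}: scan cost=300, card=300
  {AD}: card=600; try (D,hash)→320, (A,merge)→560, (D,merge)→600, (A,nl_idx)→740, (A,hash)→760, (A,nl)→1220 …(+1); best=320 via (D,hash)
  {AB}: card=3000; try (A,hash)→1320, (B,merge)→3480, (B,nl_idx)→3600, (A,merge)→3720, (A,nl_idx)→5100, (B,hash)→5520 …(+2); best=1320 via (A,hash)
  {ABD}: card=30000; try (D,hash)→4520, (B,hash)→6320, (B,merge)→9920, (B,nl_idx)→35720, (D,merge)→40440, (D,nl)→61320 …(+1); best=4520 via (D,hash)

4520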